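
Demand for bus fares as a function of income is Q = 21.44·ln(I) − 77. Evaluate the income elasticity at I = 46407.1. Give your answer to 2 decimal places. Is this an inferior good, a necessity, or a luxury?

At I = 46407.1: Q = 153.377.
dQ/dI = 21.44/I = 0.000461998 at this income.
η = (dQ/dI)·(I/Q) = 0.000461998 × (46407.1/153.377) = 0.14.
Since 0 < η < 1, the good is a necessity.

0.14 (necessity)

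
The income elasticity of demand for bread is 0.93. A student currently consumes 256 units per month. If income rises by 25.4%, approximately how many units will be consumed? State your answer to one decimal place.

316.5

%ΔQ ≈ η × %ΔI = 0.93 × 25.4% = 23.622%.
New Q ≈ 256 × (1 + 0.23622) = 316.5.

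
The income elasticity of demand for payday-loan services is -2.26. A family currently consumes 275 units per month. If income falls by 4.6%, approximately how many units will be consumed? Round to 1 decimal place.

303.6

%ΔQ ≈ η × %ΔI = -2.26 × (-4.6%) = 10.396%.
New Q ≈ 275 × (1 + 0.10396) = 303.6.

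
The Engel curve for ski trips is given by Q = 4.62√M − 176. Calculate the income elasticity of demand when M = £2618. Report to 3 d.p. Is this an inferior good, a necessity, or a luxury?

1.957 (luxury)

At M = 2618: Q = 60.389.
dQ/dM = 4.62/(2√M) = 0.0451468 at this income.
η = (dQ/dM)·(M/Q) = 0.0451468 × (2618/60.389) = 1.957.
Since η > 1, the good is a luxury.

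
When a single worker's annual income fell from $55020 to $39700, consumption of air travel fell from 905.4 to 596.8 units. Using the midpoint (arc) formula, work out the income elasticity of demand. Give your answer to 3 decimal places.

1.270

ΔQ = 596.8 − 905.4 = -308.6; midpoint Q̄ = (905.4 + 596.8)/2 = 751.1.
ΔI = 39700 − 55020 = -15320; midpoint Ī = (55020 + 39700)/2 = 47360.
η = (ΔQ/Q̄) ÷ (ΔI/Ī) = (-308.6/751.1) ÷ (-15320/47360) = 1.270.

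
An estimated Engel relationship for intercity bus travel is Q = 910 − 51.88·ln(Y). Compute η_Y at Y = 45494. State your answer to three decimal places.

-0.147

At Y = 45494: Q = 353.570.
dQ/dY = -51.88/Y = -0.00114037 at this income.
η = (dQ/dY)·(Y/Q) = -0.00114037 × (45494/353.570) = -0.147.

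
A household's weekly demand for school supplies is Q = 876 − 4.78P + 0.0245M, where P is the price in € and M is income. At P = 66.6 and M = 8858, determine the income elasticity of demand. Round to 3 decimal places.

0.280

At P = 66.6, M = 8858: Q = 774.673.
Holding P constant, ∂Q/∂M = 0.0245.
η_M = (∂Q/∂M)·(M/Q) = 0.0245 × (8858/774.673) = 0.280.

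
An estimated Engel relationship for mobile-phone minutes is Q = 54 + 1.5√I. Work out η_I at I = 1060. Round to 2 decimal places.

0.24

At I = 1060: Q = 102.836.
dQ/dI = 1.5/(2√I) = 0.0230361 at this income.
η = (dQ/dI)·(I/Q) = 0.0230361 × (1060/102.836) = 0.24.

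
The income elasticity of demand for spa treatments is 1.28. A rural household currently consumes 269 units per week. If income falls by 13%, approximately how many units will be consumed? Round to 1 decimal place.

224.2

%ΔQ ≈ η × %ΔI = 1.28 × (-13%) = -16.64%.
New Q ≈ 269 × (1 − 0.1664) = 224.2.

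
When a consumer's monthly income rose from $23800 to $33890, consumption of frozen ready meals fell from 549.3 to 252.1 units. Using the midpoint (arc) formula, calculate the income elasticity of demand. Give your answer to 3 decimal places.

-2.120

ΔQ = 252.1 − 549.3 = -297.2; midpoint Q̄ = (549.3 + 252.1)/2 = 400.7.
ΔI = 33890 − 23800 = 10090; midpoint Ī = (23800 + 33890)/2 = 28845.
η = (ΔQ/Q̄) ÷ (ΔI/Ī) = (-297.2/400.7) ÷ (10090/28845) = -2.120.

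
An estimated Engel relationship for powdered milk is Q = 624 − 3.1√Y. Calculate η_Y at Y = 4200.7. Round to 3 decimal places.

At Y = 4200.7: Q = 423.080.
dQ/dY = -3.1/(2√Y) = -0.023915 at this income.
η = (dQ/dY)·(Y/Q) = -0.023915 × (4200.7/423.080) = -0.237.

-0.237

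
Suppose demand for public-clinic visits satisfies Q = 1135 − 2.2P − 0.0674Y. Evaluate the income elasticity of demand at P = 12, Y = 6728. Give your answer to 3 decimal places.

-0.692

At P = 12, Y = 6728: Q = 655.133.
Holding P constant, ∂Q/∂Y = −0.0674.
η_Y = (∂Q/∂Y)·(Y/Q) = -0.0674 × (6728/655.133) = -0.692.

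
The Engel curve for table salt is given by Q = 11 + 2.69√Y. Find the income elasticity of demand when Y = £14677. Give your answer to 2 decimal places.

At Y = 14677: Q = 336.890.
dQ/dY = 2.69/(2√Y) = 0.0111021 at this income.
η = (dQ/dY)·(Y/Q) = 0.0111021 × (14677/336.890) = 0.48.

0.48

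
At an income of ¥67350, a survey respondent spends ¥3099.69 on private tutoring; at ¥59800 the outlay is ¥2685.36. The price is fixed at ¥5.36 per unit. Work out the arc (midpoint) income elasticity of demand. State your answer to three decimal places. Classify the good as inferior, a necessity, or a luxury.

With a constant price, Q₁ = 3099.69/5.36 = 578.300 and Q₂ = 2685.36/5.36 = 501.000 (equivalently, work directly with expenditure since P cancels).
Midpoint %ΔQ = (2685.36 − 3099.69)/2892.53 = -0.14324; midpoint %ΔI = (59800 − 67350)/63575 = -0.11876.
η = -0.14324 / -0.11876 = 1.206.
η > 1 ⇒ luxury.

1.206 (luxury)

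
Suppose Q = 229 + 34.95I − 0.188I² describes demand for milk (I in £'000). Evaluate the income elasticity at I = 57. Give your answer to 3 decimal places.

At I = 57: Q = 1610.3380.
dQ/dI = 34.95 − 0.376I = 13.51800.
η = (dQ/dI)·(I/Q) = 13.51800 × (57/1610.3380) = 0.478.

0.478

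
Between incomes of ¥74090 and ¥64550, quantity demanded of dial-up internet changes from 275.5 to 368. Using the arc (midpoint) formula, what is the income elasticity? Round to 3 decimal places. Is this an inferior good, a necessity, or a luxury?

ΔQ = 368 − 275.5 = 92.5; midpoint Q̄ = (275.5 + 368)/2 = 321.75.
ΔI = 64550 − 74090 = -9540; midpoint Ī = (74090 + 64550)/2 = 69320.
η = (ΔQ/Q̄) ÷ (ΔI/Ī) = (92.5/321.75) ÷ (-9540/69320) = -2.089.
η < 0 ⇒ inferior good.

-2.089 (inferior good)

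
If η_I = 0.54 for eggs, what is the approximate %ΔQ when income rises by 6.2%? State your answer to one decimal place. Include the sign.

%ΔQ ≈ η × %ΔI = 0.54 × 6.2% = 3.3%.

3.3%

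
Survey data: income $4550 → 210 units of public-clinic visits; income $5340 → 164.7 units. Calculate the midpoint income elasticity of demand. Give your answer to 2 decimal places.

-1.51

ΔQ = 164.7 − 210 = -45.3; midpoint Q̄ = (210 + 164.7)/2 = 187.35.
ΔI = 5340 − 4550 = 790; midpoint Ī = (4550 + 5340)/2 = 4945.
η = (ΔQ/Q̄) ÷ (ΔI/Ī) = (-45.3/187.35) ÷ (790/4945) = -1.51.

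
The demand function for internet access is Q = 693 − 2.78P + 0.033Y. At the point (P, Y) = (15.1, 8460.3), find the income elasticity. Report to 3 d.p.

At P = 15.1, Y = 8460.3: Q = 930.212.
Holding P constant, ∂Q/∂Y = 0.033.
η_Y = (∂Q/∂Y)·(Y/Q) = 0.033 × (8460.3/930.212) = 0.300.

0.300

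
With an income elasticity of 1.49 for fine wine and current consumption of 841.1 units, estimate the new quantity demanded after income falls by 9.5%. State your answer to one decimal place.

722.0

%ΔQ ≈ η × %ΔI = 1.49 × (-9.5%) = -14.155%.
New Q ≈ 841.1 × (1 − 0.14155) = 722.0.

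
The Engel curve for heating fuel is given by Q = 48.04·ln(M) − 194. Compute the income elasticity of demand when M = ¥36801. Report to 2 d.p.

0.15

At M = 36801: Q = 311.058.
dQ/dM = 48.04/M = 0.0013054 at this income.
η = (dQ/dM)·(M/Q) = 0.0013054 × (36801/311.058) = 0.15.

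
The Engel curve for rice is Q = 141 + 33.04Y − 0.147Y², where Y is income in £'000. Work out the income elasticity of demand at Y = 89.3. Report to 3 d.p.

At Y = 89.3: Q = 1919.2220.
dQ/dY = 33.04 − 0.294Y = 6.78580.
η = (dQ/dY)·(Y/Q) = 6.78580 × (89.3/1919.2220) = 0.316.

0.316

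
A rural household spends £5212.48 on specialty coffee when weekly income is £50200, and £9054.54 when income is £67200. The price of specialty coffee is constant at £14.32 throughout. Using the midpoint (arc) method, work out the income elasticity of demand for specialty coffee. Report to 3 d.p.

With a constant price, Q₁ = 5212.48/14.32 = 364.000 and Q₂ = 9054.54/14.32 = 632.300 (equivalently, work directly with expenditure since P cancels).
Midpoint %ΔQ = (9054.54 − 5212.48)/7133.51 = 0.53859; midpoint %ΔI = (67200 − 50200)/58700 = 0.28961.
η = 0.53859 / 0.28961 = 1.860.

1.860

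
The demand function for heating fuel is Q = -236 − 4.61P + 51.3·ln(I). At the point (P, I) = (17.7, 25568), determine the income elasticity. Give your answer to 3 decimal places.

0.253

At P = 17.7, I = 25568: Q = 203.052.
Holding P constant, ∂Q/∂I = 51.3/I = 0.00200641.
η_I = (∂Q/∂I)·(I/Q) = 0.00200641 × (25568/203.052) = 0.253.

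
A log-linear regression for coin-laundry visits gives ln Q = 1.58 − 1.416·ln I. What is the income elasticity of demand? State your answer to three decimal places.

-1.416

In a log-linear demand, the coefficient on ln I is the income elasticity.
So η = -1.416.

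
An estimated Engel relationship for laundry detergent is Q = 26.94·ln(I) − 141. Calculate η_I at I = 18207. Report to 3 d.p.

At I = 18207: Q = 123.270.
dQ/dI = 26.94/I = 0.00147965 at this income.
η = (dQ/dI)·(I/Q) = 0.00147965 × (18207/123.270) = 0.219.

0.219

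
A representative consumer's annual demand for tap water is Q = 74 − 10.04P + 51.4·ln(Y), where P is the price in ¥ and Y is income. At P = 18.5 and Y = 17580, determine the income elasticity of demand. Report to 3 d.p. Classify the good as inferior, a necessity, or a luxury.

0.132 (necessity)

At P = 18.5, Y = 17580: Q = 390.670.
Holding P constant, ∂Q/∂Y = 51.4/Y = 0.00292378.
η_Y = (∂Q/∂Y)·(Y/Q) = 0.00292378 × (17580/390.670) = 0.132.
Since 0 < η < 1, this is a necessity.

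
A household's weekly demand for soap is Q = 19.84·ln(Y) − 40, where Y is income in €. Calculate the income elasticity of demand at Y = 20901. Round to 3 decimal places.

At Y = 20901: Q = 157.359.
dQ/dY = 19.84/Y = 0.000949237 at this income.
η = (dQ/dY)·(Y/Q) = 0.000949237 × (20901/157.359) = 0.126.

0.126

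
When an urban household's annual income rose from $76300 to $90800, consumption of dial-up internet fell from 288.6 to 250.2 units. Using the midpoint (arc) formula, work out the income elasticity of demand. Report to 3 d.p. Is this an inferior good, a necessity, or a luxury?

-0.821 (inferior good)

ΔQ = 250.2 − 288.6 = -38.4; midpoint Q̄ = (288.6 + 250.2)/2 = 269.4.
ΔI = 90800 − 76300 = 14500; midpoint Ī = (76300 + 90800)/2 = 83550.
η = (ΔQ/Q̄) ÷ (ΔI/Ī) = (-38.4/269.4) ÷ (14500/83550) = -0.821.
η < 0 ⇒ inferior good.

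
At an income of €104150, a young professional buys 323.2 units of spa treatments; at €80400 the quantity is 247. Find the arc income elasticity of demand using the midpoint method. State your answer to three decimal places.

1.038

ΔQ = 247 − 323.2 = -76.2; midpoint Q̄ = (323.2 + 247)/2 = 285.1.
ΔI = 80400 − 104150 = -23750; midpoint Ī = (104150 + 80400)/2 = 92275.
η = (ΔQ/Q̄) ÷ (ΔI/Ī) = (-76.2/285.1) ÷ (-23750/92275) = 1.038.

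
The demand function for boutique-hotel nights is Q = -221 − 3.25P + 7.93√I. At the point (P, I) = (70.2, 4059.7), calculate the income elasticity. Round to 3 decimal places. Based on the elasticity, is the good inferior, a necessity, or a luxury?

At P = 70.2, I = 4059.7: Q = 56.116.
Holding P constant, ∂Q/∂I = 7.93/(2√I) = 0.0622295.
η_I = (∂Q/∂I)·(I/Q) = 0.0622295 × (4059.7/56.116) = 4.502.
Since η > 1, this is a luxury.

4.502 (luxury)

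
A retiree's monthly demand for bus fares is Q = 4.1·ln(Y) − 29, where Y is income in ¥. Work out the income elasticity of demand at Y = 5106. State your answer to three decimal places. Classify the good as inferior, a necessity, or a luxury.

0.683 (necessity)

At Y = 5106: Q = 6.007.
dQ/dY = 4.1/Y = 0.000802977 at this income.
η = (dQ/dY)·(Y/Q) = 0.000802977 × (5106/6.007) = 0.683.
Since 0 < η < 1, the good is a necessity.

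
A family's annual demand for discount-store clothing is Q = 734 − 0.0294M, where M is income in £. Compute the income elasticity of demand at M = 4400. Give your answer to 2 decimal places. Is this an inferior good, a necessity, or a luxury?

-0.21 (inferior good)

At M = 4400: Q = 604.640.
dQ/dM = −0.0294.
η = (dQ/dM)·(M/Q) = -0.0294 × (4400/604.640) = -0.21.
Since η < 0, the good is an inferior good.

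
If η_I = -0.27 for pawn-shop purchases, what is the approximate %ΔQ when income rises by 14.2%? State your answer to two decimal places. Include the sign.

%ΔQ ≈ η × %ΔI = -0.27 × 14.2% = -3.83%.

-3.83%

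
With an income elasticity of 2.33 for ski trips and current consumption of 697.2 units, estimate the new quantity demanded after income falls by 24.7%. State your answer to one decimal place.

296.0

%ΔQ ≈ η × %ΔI = 2.33 × (-24.7%) = -57.551%.
New Q ≈ 697.2 × (1 − 0.57551) = 296.0.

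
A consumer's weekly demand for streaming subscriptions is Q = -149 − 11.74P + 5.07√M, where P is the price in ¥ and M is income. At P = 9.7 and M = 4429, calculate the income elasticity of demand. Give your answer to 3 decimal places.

At P = 9.7, M = 4429: Q = 74.534.
Holding P constant, ∂Q/∂M = 5.07/(2√M) = 0.0380912.
η_M = (∂Q/∂M)·(M/Q) = 0.0380912 × (4429/74.534) = 2.263.

2.263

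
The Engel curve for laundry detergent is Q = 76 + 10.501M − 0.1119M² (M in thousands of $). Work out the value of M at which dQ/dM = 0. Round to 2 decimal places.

46.92

dQ/dM = 10.501 − 0.2238M.
The good is inferior where dQ/dM < 0. Setting dQ/dM = 0 gives M = 10.501 / 0.2238 = 46.92.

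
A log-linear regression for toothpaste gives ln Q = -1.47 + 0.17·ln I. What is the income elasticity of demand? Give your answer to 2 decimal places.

0.17

In a log-linear demand, the coefficient on ln I is the income elasticity.
So η = 0.17.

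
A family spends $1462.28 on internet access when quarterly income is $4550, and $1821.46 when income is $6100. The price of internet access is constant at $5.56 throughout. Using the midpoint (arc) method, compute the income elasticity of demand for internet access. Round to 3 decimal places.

0.752

With a constant price, Q₁ = 1462.28/5.56 = 263.000 and Q₂ = 1821.46/5.56 = 327.601 (equivalently, work directly with expenditure since P cancels).
Midpoint %ΔQ = (1821.46 − 1462.28)/1641.87 = 0.21876; midpoint %ΔI = (6100 − 4550)/5325 = 0.29108.
η = 0.21876 / 0.29108 = 0.752.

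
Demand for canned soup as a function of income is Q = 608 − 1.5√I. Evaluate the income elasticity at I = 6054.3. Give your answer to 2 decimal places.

-0.12

At I = 6054.3: Q = 491.286.
dQ/dI = -1.5/(2√I) = -0.00963894 at this income.
η = (dQ/dI)·(I/Q) = -0.00963894 × (6054.3/491.286) = -0.12.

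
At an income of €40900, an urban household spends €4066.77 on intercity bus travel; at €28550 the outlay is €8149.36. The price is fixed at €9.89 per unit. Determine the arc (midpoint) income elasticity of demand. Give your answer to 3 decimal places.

With a constant price, Q₁ = 4066.77/9.89 = 411.200 and Q₂ = 8149.36/9.89 = 824.000 (equivalently, work directly with expenditure since P cancels).
Midpoint %ΔQ = (8149.36 − 4066.77)/6108.07 = 0.66839; midpoint %ΔI = (28550 − 40900)/34725 = -0.35565.
η = 0.66839 / -0.35565 = -1.879.

-1.879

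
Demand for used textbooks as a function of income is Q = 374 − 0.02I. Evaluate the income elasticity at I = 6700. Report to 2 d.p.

At I = 6700: Q = 240.000.
dQ/dI = −0.02.
η = (dQ/dI)·(I/Q) = -0.02 × (6700/240.000) = -0.56.

-0.56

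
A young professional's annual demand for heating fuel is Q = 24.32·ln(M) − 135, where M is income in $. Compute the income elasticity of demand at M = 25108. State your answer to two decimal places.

0.22

At M = 25108: Q = 111.385.
dQ/dM = 24.32/M = 0.000968616 at this income.
η = (dQ/dM)·(M/Q) = 0.000968616 × (25108/111.385) = 0.22.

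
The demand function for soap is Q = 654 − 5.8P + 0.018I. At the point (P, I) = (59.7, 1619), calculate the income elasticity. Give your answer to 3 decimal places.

At P = 59.7, I = 1619: Q = 336.882.
Holding P constant, ∂Q/∂I = 0.018.
η_I = (∂Q/∂I)·(I/Q) = 0.018 × (1619/336.882) = 0.087.

0.087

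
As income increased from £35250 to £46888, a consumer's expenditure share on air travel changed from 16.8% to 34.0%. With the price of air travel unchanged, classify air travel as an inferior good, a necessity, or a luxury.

luxury

The budget share rises as income rises, so η > 1.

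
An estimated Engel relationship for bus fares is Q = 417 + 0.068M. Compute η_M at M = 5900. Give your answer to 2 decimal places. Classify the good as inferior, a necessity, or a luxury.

0.49 (necessity)

At M = 5900: Q = 818.200.
dQ/dM = 0.068.
η = (dQ/dM)·(M/Q) = 0.068 × (5900/818.200) = 0.49.
Since 0 < η < 1, the good is a necessity.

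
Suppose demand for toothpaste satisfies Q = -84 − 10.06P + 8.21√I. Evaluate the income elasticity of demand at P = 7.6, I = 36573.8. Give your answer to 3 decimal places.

At P = 7.6, I = 36573.8: Q = 1409.647.
Holding P constant, ∂Q/∂I = 8.21/(2√I) = 0.0214649.
η_I = (∂Q/∂I)·(I/Q) = 0.0214649 × (36573.8/1409.647) = 0.557.

0.557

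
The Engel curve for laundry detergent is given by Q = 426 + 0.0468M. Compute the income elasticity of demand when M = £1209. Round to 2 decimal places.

At M = 1209: Q = 482.581.
dQ/dM = 0.0468.
η = (dQ/dM)·(M/Q) = 0.0468 × (1209/482.581) = 0.12.

0.12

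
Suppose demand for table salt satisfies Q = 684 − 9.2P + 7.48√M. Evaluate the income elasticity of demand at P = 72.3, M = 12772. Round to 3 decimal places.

At P = 72.3, M = 12772: Q = 864.179.
Holding P constant, ∂Q/∂M = 7.48/(2√M) = 0.0330935.
η_M = (∂Q/∂M)·(M/Q) = 0.0330935 × (12772/864.179) = 0.489.

0.489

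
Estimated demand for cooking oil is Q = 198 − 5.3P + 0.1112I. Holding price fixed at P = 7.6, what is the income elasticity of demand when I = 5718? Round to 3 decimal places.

0.801

At P = 7.6, I = 5718: Q = 793.562.
Holding P constant, ∂Q/∂I = 0.1112.
η_I = (∂Q/∂I)·(I/Q) = 0.1112 × (5718/793.562) = 0.801.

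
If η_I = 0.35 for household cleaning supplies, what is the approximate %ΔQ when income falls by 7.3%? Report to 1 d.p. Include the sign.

%ΔQ ≈ η × %ΔI = 0.35 × (-7.3%) = -2.6%.

-2.6%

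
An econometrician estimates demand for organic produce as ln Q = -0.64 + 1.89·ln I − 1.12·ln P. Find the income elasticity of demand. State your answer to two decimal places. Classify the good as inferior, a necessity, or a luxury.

In a log-linear demand, the coefficient on ln I is the income elasticity.
So η = 1.89.
η > 1 ⇒ luxury.

1.89 (luxury)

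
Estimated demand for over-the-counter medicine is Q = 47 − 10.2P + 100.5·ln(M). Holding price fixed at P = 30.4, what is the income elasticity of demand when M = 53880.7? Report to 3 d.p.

At P = 30.4, M = 53880.7: Q = 831.820.
Holding P constant, ∂Q/∂M = 100.5/M = 0.00186523.
η_M = (∂Q/∂M)·(M/Q) = 0.00186523 × (53880.7/831.820) = 0.121.

0.121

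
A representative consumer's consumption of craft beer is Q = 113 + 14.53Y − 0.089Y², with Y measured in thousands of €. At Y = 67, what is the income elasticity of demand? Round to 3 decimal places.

At Y = 67: Q = 686.9890.
dQ/dY = 14.53 − 0.178Y = 2.60400.
η = (dQ/dY)·(Y/Q) = 2.60400 × (67/686.9890) = 0.254.

0.254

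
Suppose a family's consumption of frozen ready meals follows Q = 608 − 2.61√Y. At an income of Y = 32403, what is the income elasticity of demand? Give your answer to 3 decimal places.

-1.700

At Y = 32403: Q = 138.178.
dQ/dY = -2.61/(2√Y) = -0.00724966 at this income.
η = (dQ/dY)·(Y/Q) = -0.00724966 × (32403/138.178) = -1.700.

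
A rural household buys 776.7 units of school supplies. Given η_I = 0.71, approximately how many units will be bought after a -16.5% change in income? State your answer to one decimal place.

685.7

%ΔQ ≈ η × %ΔI = 0.71 × (-16.5%) = -11.715%.
New Q ≈ 776.7 × (1 − 0.11715) = 685.7.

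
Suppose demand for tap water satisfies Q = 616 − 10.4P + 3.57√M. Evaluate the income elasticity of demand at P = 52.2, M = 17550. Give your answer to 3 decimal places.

0.433

At P = 52.2, M = 17550: Q = 546.061.
Holding P constant, ∂Q/∂M = 3.57/(2√M) = 0.0134741.
η_M = (∂Q/∂M)·(M/Q) = 0.0134741 × (17550/546.061) = 0.433.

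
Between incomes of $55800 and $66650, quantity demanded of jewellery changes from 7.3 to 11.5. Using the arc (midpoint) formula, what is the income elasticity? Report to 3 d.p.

2.521

ΔQ = 11.5 − 7.3 = 4.2; midpoint Q̄ = (7.3 + 11.5)/2 = 9.4.
ΔI = 66650 − 55800 = 10850; midpoint Ī = (55800 + 66650)/2 = 61225.
η = (ΔQ/Q̄) ÷ (ΔI/Ī) = (4.2/9.4) ÷ (10850/61225) = 2.521.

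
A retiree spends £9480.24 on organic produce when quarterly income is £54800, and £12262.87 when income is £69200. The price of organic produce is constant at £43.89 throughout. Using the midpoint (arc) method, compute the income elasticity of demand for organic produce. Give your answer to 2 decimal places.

With a constant price, Q₁ = 9480.24/43.89 = 216.000 and Q₂ = 12262.87/43.89 = 279.400 (equivalently, work directly with expenditure since P cancels).
Midpoint %ΔQ = (12262.87 − 9480.24)/10871.56 = 0.25596; midpoint %ΔI = (69200 − 54800)/62000 = 0.23226.
η = 0.25596 / 0.23226 = 1.10.

1.10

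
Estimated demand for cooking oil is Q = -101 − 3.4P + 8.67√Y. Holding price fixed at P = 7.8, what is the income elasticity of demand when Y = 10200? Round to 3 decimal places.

At P = 7.8, Y = 10200: Q = 748.107.
Holding P constant, ∂Q/∂Y = 8.67/(2√Y) = 0.0429229.
η_Y = (∂Q/∂Y)·(Y/Q) = 0.0429229 × (10200/748.107) = 0.585.

0.585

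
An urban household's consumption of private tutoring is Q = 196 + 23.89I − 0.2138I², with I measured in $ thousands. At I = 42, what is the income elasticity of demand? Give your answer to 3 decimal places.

At I = 42: Q = 822.2368.
dQ/dI = 23.89 − 0.4276I = 5.93080.
η = (dQ/dI)·(I/Q) = 5.93080 × (42/822.2368) = 0.303.

0.303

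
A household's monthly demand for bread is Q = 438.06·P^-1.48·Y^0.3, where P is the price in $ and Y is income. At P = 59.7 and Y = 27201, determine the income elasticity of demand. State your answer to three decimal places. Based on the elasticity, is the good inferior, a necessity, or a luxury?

0.300 (necessity)

For a multiplicative demand Q = A·P^α·Y^β, the income elasticity is β everywhere.
Here β = 0.3, so η = 0.300.
Since 0 < η < 1, this is a necessity.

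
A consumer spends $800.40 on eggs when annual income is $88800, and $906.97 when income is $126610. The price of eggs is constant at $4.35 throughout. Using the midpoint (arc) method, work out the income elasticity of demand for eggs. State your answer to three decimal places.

With a constant price, Q₁ = 800.40/4.35 = 184.000 and Q₂ = 906.97/4.35 = 208.499 (equivalently, work directly with expenditure since P cancels).
Midpoint %ΔQ = (906.97 − 800.40)/853.69 = 0.12484; midpoint %ΔI = (126610 − 88800)/107705 = 0.35105.
η = 0.12484 / 0.35105 = 0.356.

0.356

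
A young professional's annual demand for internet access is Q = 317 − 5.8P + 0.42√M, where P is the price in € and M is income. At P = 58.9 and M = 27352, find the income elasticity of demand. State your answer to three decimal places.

0.775

At P = 58.9, M = 27352: Q = 44.841.
Holding P constant, ∂Q/∂M = 0.42/(2√M) = 0.00126977.
η_M = (∂Q/∂M)·(M/Q) = 0.00126977 × (27352/44.841) = 0.775.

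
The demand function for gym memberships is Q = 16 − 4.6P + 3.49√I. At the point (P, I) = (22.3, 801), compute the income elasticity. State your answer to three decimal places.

4.050

At P = 22.3, I = 801: Q = 12.194.
Holding P constant, ∂Q/∂I = 3.49/(2√I) = 0.0616565.
η_I = (∂Q/∂I)·(I/Q) = 0.0616565 × (801/12.194) = 4.050.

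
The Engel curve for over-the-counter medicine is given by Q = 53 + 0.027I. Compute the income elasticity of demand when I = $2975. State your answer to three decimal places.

At I = 2975: Q = 133.325.
dQ/dI = 0.027.
η = (dQ/dI)·(I/Q) = 0.027 × (2975/133.325) = 0.602.

0.602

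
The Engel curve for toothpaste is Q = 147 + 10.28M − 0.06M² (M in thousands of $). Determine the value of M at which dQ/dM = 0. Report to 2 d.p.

dQ/dM = 10.28 − 0.12M.
The good is inferior where dQ/dM < 0. Setting dQ/dM = 0 gives M = 10.28 / 0.12 = 85.67.

85.67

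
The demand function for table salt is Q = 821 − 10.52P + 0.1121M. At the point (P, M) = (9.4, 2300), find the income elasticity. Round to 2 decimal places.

At P = 9.4, M = 2300: Q = 979.942.
Holding P constant, ∂Q/∂M = 0.1121.
η_M = (∂Q/∂M)·(M/Q) = 0.1121 × (2300/979.942) = 0.26.

0.26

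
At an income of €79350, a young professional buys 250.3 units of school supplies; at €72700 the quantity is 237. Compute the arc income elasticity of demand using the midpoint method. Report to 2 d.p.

0.62

ΔQ = 237 − 250.3 = -13.3; midpoint Q̄ = (250.3 + 237)/2 = 243.65.
ΔI = 72700 − 79350 = -6650; midpoint Ī = (79350 + 72700)/2 = 76025.
η = (ΔQ/Q̄) ÷ (ΔI/Ī) = (-13.3/243.65) ÷ (-6650/76025) = 0.62.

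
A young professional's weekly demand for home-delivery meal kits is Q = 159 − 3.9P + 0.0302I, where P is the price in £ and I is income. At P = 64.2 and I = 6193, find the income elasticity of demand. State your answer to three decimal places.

At P = 64.2, I = 6193: Q = 95.649.
Holding P constant, ∂Q/∂I = 0.0302.
η_I = (∂Q/∂I)·(I/Q) = 0.0302 × (6193/95.649) = 1.955.

1.955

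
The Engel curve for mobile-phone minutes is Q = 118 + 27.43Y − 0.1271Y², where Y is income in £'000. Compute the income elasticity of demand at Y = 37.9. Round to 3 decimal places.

0.692

At Y = 37.9: Q = 975.0293.
dQ/dY = 27.43 − 0.2542Y = 17.79582.
η = (dQ/dY)·(Y/Q) = 17.79582 × (37.9/975.0293) = 0.692.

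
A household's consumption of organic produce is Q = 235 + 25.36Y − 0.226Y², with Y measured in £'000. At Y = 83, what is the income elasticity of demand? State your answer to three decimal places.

-1.289

At Y = 83: Q = 782.9660.
dQ/dY = 25.36 − 0.452Y = -12.15600.
η = (dQ/dY)·(Y/Q) = -12.15600 × (83/782.9660) = -1.289.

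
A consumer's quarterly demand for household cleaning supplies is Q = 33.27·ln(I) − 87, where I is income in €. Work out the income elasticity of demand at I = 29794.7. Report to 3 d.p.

0.130

At I = 29794.7: Q = 255.750.
dQ/dI = 33.27/I = 0.00111664 at this income.
η = (dQ/dI)·(I/Q) = 0.00111664 × (29794.7/255.750) = 0.130.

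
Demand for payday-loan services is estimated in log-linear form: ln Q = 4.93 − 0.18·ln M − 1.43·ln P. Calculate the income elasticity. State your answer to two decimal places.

In a log-linear demand, the coefficient on ln M is the income elasticity.
So η = -0.18.

-0.18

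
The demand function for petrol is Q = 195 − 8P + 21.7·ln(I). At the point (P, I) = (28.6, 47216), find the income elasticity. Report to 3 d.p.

At P = 28.6, I = 47216: Q = 199.746.
Holding P constant, ∂Q/∂I = 21.7/I = 0.00045959.
η_I = (∂Q/∂I)·(I/Q) = 0.00045959 × (47216/199.746) = 0.109.

0.109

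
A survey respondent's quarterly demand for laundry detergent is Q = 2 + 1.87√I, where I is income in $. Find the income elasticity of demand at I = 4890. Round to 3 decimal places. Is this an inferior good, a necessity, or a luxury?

0.492 (necessity)

At I = 4890: Q = 132.766.
dQ/dI = 1.87/(2√I) = 0.0133708 at this income.
η = (dQ/dI)·(I/Q) = 0.0133708 × (4890/132.766) = 0.492.
Since 0 < η < 1, the good is a necessity.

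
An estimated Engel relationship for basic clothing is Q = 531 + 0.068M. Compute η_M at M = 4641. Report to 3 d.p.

At M = 4641: Q = 846.588.
dQ/dM = 0.068.
η = (dQ/dM)·(M/Q) = 0.068 × (4641/846.588) = 0.373.

0.373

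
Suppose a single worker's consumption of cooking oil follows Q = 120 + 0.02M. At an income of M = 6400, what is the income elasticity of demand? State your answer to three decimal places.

At M = 6400: Q = 248.000.
dQ/dM = 0.02.
η = (dQ/dM)·(M/Q) = 0.02 × (6400/248.000) = 0.516.

0.516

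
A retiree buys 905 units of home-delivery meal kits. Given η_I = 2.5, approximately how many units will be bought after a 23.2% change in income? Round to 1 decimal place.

%ΔQ ≈ η × %ΔI = 2.5 × 23.2% = 58%.
New Q ≈ 905 × (1 + 0.58) = 1429.9.

1429.9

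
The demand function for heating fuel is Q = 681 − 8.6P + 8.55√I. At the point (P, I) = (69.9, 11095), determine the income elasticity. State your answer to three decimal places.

At P = 69.9, I = 11095: Q = 980.455.
Holding P constant, ∂Q/∂I = 8.55/(2√I) = 0.0405856.
η_I = (∂Q/∂I)·(I/Q) = 0.0405856 × (11095/980.455) = 0.459.

0.459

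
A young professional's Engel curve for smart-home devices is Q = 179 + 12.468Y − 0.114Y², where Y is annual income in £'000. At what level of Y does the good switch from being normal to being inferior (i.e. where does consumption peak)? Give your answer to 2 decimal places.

dQ/dY = 12.468 − 0.228Y.
The good is inferior where dQ/dY < 0. Setting dQ/dY = 0 gives Y = 12.468 / 0.228 = 54.68.

54.68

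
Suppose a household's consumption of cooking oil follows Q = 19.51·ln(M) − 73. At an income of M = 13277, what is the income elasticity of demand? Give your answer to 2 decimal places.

At M = 13277: Q = 112.224.
dQ/dM = 19.51/M = 0.00146946 at this income.
η = (dQ/dM)·(M/Q) = 0.00146946 × (13277/112.224) = 0.17.

0.17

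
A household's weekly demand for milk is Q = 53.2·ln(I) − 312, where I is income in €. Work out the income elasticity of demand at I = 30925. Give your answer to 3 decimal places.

0.223

At I = 30925: Q = 238.052.
dQ/dI = 53.2/I = 0.00172029 at this income.
η = (dQ/dI)·(I/Q) = 0.00172029 × (30925/238.052) = 0.223.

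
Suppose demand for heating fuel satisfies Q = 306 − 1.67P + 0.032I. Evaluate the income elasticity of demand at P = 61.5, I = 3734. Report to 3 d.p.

At P = 61.5, I = 3734: Q = 322.783.
Holding P constant, ∂Q/∂I = 0.032.
η_I = (∂Q/∂I)·(I/Q) = 0.032 × (3734/322.783) = 0.370.

0.370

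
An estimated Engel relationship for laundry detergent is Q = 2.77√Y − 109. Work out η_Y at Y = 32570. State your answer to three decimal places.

0.639

At Y = 32570: Q = 390.906.
dQ/dY = 2.77/(2√Y) = 0.00767434 at this income.
η = (dQ/dY)·(Y/Q) = 0.00767434 × (32570/390.906) = 0.639.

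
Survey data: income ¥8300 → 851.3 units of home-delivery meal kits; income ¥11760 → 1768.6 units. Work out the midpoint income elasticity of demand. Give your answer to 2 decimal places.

ΔQ = 1768.6 − 851.3 = 917.3; midpoint Q̄ = (851.3 + 1768.6)/2 = 1309.95.
ΔI = 11760 − 8300 = 3460; midpoint Ī = (8300 + 11760)/2 = 10030.
η = (ΔQ/Q̄) ÷ (ΔI/Ī) = (917.3/1309.95) ÷ (3460/10030) = 2.03.

2.03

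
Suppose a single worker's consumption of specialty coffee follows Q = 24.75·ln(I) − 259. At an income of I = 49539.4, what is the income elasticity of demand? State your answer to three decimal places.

At I = 49539.4: Q = 8.560.
dQ/dI = 24.75/I = 0.000499602 at this income.
η = (dQ/dI)·(I/Q) = 0.000499602 × (49539.4/8.560) = 2.891.

2.891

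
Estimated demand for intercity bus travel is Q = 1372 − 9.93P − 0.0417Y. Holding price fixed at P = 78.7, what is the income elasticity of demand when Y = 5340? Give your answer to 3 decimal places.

At P = 78.7, Y = 5340: Q = 367.831.
Holding P constant, ∂Q/∂Y = −0.0417.
η_Y = (∂Q/∂Y)·(Y/Q) = -0.0417 × (5340/367.831) = -0.605.

-0.605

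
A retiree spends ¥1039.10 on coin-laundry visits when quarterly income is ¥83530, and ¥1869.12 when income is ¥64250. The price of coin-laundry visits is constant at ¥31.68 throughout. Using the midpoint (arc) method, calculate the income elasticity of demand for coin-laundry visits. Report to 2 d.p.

With a constant price, Q₁ = 1039.10/31.68 = 32.800 and Q₂ = 1869.12/31.68 = 59.000 (equivalently, work directly with expenditure since P cancels).
Midpoint %ΔQ = (1869.12 − 1039.10)/1454.11 = 0.57081; midpoint %ΔI = (64250 − 83530)/73890 = -0.26093.
η = 0.57081 / -0.26093 = -2.19.

-2.19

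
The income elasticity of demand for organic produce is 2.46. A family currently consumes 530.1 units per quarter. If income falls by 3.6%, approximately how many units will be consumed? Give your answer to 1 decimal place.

483.2

%ΔQ ≈ η × %ΔI = 2.46 × (-3.6%) = -8.856%.
New Q ≈ 530.1 × (1 − 0.08856) = 483.2.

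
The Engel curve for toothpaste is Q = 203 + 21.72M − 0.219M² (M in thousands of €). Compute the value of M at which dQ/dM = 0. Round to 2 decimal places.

dQ/dM = 21.72 − 0.438M.
The good is inferior where dQ/dM < 0. Setting dQ/dM = 0 gives M = 21.72 / 0.438 = 49.59.

49.59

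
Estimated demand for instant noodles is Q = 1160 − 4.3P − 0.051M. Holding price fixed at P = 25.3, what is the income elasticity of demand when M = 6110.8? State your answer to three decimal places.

At P = 25.3, M = 6110.8: Q = 739.559.
Holding P constant, ∂Q/∂M = −0.051.
η_M = (∂Q/∂M)·(M/Q) = -0.051 × (6110.8/739.559) = -0.421.

-0.421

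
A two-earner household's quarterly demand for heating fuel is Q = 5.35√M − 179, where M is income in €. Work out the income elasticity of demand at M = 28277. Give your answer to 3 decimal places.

0.624

At M = 28277: Q = 720.644.
dQ/dM = 5.35/(2√M) = 0.0159077 at this income.
η = (dQ/dM)·(M/Q) = 0.0159077 × (28277/720.644) = 0.624.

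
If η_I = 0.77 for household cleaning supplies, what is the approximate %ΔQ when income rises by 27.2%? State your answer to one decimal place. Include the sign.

%ΔQ ≈ η × %ΔI = 0.77 × 27.2% = 20.9%.

20.9%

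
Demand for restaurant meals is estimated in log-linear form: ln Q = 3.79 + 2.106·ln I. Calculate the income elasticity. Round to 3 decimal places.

In a log-linear demand, the coefficient on ln I is the income elasticity.
So η = 2.106.

2.106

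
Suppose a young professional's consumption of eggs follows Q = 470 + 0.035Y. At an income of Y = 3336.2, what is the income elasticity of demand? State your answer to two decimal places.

At Y = 3336.2: Q = 586.767.
dQ/dY = 0.035.
η = (dQ/dY)·(Y/Q) = 0.035 × (3336.2/586.767) = 0.20.

0.20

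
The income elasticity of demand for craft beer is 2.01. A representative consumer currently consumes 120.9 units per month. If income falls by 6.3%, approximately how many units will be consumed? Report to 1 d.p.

105.6

%ΔQ ≈ η × %ΔI = 2.01 × (-6.3%) = -12.663%.
New Q ≈ 120.9 × (1 − 0.12663) = 105.6.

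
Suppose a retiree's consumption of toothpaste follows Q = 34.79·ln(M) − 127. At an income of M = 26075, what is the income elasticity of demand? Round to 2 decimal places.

0.15

At M = 26075: Q = 226.770.
dQ/dM = 34.79/M = 0.00133423 at this income.
η = (dQ/dM)·(M/Q) = 0.00133423 × (26075/226.770) = 0.15.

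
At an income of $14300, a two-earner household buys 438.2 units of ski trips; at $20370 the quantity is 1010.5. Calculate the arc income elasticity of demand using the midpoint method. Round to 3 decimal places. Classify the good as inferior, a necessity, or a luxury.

ΔQ = 1010.5 − 438.2 = 572.3; midpoint Q̄ = (438.2 + 1010.5)/2 = 724.35.
ΔI = 20370 − 14300 = 6070; midpoint Ī = (14300 + 20370)/2 = 17335.
η = (ΔQ/Q̄) ÷ (ΔI/Ī) = (572.3/724.35) ÷ (6070/17335) = 2.256.
η > 1 ⇒ luxury.

2.256 (luxury)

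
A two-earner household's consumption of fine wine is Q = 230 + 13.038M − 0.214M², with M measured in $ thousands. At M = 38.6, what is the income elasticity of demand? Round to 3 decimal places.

-0.324

At M = 38.6: Q = 414.4154.
dQ/dM = 13.038 − 0.428M = -3.48280.
η = (dQ/dM)·(M/Q) = -3.48280 × (38.6/414.4154) = -0.324.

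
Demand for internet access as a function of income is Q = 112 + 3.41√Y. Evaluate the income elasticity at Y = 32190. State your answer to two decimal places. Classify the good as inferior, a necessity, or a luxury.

At Y = 32190: Q = 723.808.
dQ/dY = 3.41/(2√Y) = 0.00950307 at this income.
η = (dQ/dY)·(Y/Q) = 0.00950307 × (32190/723.808) = 0.42.
Since 0 < η < 1, the good is a necessity.

0.42 (necessity)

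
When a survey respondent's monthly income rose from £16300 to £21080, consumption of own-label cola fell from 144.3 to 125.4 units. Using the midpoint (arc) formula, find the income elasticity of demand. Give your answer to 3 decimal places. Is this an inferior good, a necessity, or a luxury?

-0.548 (inferior good)

ΔQ = 125.4 − 144.3 = -18.9; midpoint Q̄ = (144.3 + 125.4)/2 = 134.85.
ΔI = 21080 − 16300 = 4780; midpoint Ī = (16300 + 21080)/2 = 18690.
η = (ΔQ/Q̄) ÷ (ΔI/Ī) = (-18.9/134.85) ÷ (4780/18690) = -0.548.
η < 0 ⇒ inferior good.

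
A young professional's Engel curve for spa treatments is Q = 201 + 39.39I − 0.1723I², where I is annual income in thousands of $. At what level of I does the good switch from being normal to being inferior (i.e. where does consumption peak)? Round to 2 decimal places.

114.31

dQ/dI = 39.39 − 0.3446I.
The good is inferior where dQ/dI < 0. Setting dQ/dI = 0 gives I = 39.39 / 0.3446 = 114.31.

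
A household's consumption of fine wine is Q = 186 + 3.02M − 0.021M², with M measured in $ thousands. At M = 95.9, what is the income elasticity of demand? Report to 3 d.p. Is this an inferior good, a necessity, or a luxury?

At M = 95.9: Q = 282.4850.
dQ/dM = 3.02 − 0.042M = -1.00780.
η = (dQ/dM)·(M/Q) = -1.00780 × (95.9/282.4850) = -0.342.
η < 0 ⇒ inferior good.

-0.342 (inferior good)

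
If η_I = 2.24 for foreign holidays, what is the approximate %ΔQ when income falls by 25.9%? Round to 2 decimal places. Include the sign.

-58.02%

%ΔQ ≈ η × %ΔI = 2.24 × (-25.9%) = -58.02%.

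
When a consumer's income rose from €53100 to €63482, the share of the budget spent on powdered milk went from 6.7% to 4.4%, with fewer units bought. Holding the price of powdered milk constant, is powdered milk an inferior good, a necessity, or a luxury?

Quantity demanded falls as income rises, so η < 0.

inferior good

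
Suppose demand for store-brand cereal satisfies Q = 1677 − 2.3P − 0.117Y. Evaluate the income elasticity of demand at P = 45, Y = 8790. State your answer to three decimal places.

-1.887

At P = 45, Y = 8790: Q = 545.070.
Holding P constant, ∂Q/∂Y = −0.117.
η_Y = (∂Q/∂Y)·(Y/Q) = -0.117 × (8790/545.070) = -1.887.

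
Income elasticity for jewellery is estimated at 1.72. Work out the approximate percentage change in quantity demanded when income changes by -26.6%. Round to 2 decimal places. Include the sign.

%ΔQ ≈ η × %ΔI = 1.72 × (-26.6%) = -45.75%.

-45.75%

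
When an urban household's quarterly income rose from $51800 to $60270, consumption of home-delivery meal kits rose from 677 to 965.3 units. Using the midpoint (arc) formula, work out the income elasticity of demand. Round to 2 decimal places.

ΔQ = 965.3 − 677 = 288.3; midpoint Q̄ = (677 + 965.3)/2 = 821.15.
ΔI = 60270 − 51800 = 8470; midpoint Ī = (51800 + 60270)/2 = 56035.
η = (ΔQ/Q̄) ÷ (ΔI/Ī) = (288.3/821.15) ÷ (8470/56035) = 2.32.

2.32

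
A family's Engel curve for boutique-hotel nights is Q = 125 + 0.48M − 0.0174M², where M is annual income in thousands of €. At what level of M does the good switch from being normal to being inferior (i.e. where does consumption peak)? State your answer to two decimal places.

dQ/dM = 0.48 − 0.0348M.
The good is inferior where dQ/dM < 0. Setting dQ/dM = 0 gives M = 0.48 / 0.0348 = 13.79.

13.79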